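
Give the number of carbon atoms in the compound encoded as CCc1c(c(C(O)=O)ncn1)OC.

8

The symbol for carbon appears 8 times in the SMILES. Lowercase c denotes aromatic carbon and counts toward C.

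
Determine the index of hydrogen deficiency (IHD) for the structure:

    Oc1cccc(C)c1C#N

6

Molecular formula from the SMILES: C8H7NO.
DoU = (2C + 2 + N − H − X)/2 = (2·8 + 2 + 1 − 7 − 0)/2 = 12/2 = 6.
(Structurally: 1 ring(s) + 5 π bond(s) = 6.)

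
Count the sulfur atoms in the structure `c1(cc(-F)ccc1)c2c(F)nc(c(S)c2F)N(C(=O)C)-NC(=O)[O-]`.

The symbol for sulfur appears 1 time in the SMILES.

1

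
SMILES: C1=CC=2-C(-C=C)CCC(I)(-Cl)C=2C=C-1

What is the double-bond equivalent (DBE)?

Molecular formula from the SMILES: C12H12ClI.
DoU = (2C + 2 + N − H − X)/2 = (2·12 + 2 + 0 − 12 − 2)/2 = 12/2 = 6.
(Structurally: 2 ring(s) + 4 π bond(s) = 6.)

6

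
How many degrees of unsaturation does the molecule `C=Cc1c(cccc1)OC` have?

5

Molecular formula from the SMILES: C9H10O.
DoU = (2C + 2 + N − H − X)/2 = (2·9 + 2 + 0 − 10 − 0)/2 = 10/2 = 5.
(Structurally: 1 ring(s) + 4 π bond(s) = 5.)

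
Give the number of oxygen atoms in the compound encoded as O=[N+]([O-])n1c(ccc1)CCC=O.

The symbol for oxygen appears 3 times in the SMILES.

3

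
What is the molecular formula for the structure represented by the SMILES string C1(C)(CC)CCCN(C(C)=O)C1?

Heavy atoms from the SMILES: 10 C, 1 N, 1 O.
Implicit hydrogens by atom environment:
  5 × C: 2 H each → 10
  3 × C: 3 H each → 9
  2 × C: no H
  1 × N: no H
  1 × O: no H
  Total hydrogens = 19.
Molecular formula: C10H19NO

C10H19NO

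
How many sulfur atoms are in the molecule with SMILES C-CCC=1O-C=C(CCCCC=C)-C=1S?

1

The symbol for sulfur appears 1 time in the SMILES.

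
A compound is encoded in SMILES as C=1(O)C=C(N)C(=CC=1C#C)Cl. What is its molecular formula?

C8H6ClNO

Heavy atoms from the SMILES: 8 C, 1 Cl, 1 N, 1 O.
Implicit hydrogens by atom environment:
  4 × C (aromatic): no H
  2 × C (aromatic): 1 H each → 2
  1 × C: 1 H
  1 × C: no H
  1 × Cl: no H
  1 × N: 2 H
  1 × O: 1 H
  Total hydrogens = 6.
Molecular formula: C8H6ClNO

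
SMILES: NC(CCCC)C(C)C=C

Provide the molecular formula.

C9H19N

Heavy atoms from the SMILES: 9 C, 1 N.
Implicit hydrogens by atom environment:
  4 × C: 2 H each → 8
  3 × C: 1 H each → 3
  2 × C: 3 H each → 6
  1 × N: 2 H
  Total hydrogens = 19.
Molecular formula: C9H19N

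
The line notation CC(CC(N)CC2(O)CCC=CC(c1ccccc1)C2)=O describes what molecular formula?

Heavy atoms from the SMILES: 18 C, 1 N, 2 O.
Implicit hydrogens by atom environment:
  5 × C: 2 H each → 10
  5 × C (aromatic): 1 H each → 5
  4 × C: 1 H each → 4
  2 × C: no H
  1 × C: 3 H
  1 × C (aromatic): no H
  1 × N: 2 H
  1 × O: 1 H
  1 × O: no H
  Total hydrogens = 25.
Molecular formula: C18H25NO2

C18H25NO2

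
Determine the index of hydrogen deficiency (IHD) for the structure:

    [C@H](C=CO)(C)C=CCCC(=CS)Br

Molecular formula from the SMILES: C10H15BrOS.
DoU = (2C + 2 + N − H − X)/2 = (2·10 + 2 + 0 − 15 − 1)/2 = 6/2 = 3.
(Structurally: 0 ring(s) + 3 π bond(s) = 3.)

3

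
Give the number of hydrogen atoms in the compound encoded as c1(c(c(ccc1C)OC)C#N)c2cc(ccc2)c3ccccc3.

17

Hydrogens are implicit in SMILES; fill each atom to its normal valence:
  11 × C (aromatic): 1 H each → 11
  7 × C (aromatic): no H
  2 × C: 3 H each → 6
  1 × C: no H
  1 × N: no H
  1 × O: no H
  Total hydrogens = 17.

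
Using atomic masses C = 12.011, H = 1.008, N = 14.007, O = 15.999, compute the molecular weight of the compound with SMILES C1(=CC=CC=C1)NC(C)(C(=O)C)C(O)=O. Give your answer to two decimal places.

207.23

Molecular formula: C11H13NO3.
M = 11×12.011 + 13×1.008 + 1×14.007 + 3×15.999 = 207.23 g/mol.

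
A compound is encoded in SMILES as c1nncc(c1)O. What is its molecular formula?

Heavy atoms from the SMILES: 4 C, 2 N, 1 O.
Implicit hydrogens by atom environment:
  3 × C (aromatic): 1 H each → 3
  2 × N (aromatic): no H
  1 × C (aromatic): no H
  1 × O: 1 H
  Total hydrogens = 4.
Molecular formula: C4H4N2O

C4H4N2O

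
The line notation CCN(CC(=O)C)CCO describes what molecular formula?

C7H15NO2

Heavy atoms from the SMILES: 7 C, 1 N, 2 O.
Implicit hydrogens by atom environment:
  4 × C: 2 H each → 8
  2 × C: 3 H each → 6
  1 × C: no H
  1 × N: no H
  1 × O: 1 H
  1 × O: no H
  Total hydrogens = 15.
Molecular formula: C7H15NO2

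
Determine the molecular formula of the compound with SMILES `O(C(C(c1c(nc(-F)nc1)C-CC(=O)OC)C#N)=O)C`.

C12H12FN3O4

Heavy atoms from the SMILES: 12 C, 1 F, 3 N, 4 O.
Implicit hydrogens by atom environment:
  4 × O: no H
  3 × C (aromatic): no H
  3 × C: no H
  2 × C: 3 H each → 6
  2 × C: 2 H each → 4
  2 × N (aromatic): no H
  1 × C (aromatic): 1 H
  1 × C: 1 H
  1 × F: no H
  1 × N: no H
  Total hydrogens = 12.
Molecular formula: C12H12FN3O4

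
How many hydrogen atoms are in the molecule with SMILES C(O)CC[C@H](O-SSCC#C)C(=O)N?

Hydrogens are implicit in SMILES; fill each atom to its normal valence:
  4 × C: 2 H each → 8
  2 × C: 1 H each → 2
  2 × C: no H
  2 × O: no H
  2 × S: no H
  1 × N: 2 H
  1 × O: 1 H
  Total hydrogens = 13.

13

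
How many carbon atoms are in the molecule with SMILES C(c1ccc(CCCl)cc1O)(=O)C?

The symbol for carbon appears 10 times in the SMILES. Lowercase c denotes aromatic carbon and counts toward C.

10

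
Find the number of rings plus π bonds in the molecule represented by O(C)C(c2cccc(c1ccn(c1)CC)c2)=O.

Molecular formula from the SMILES: C14H15NO2.
DoU = (2C + 2 + N − H − X)/2 = (2·14 + 2 + 1 − 15 − 0)/2 = 16/2 = 8.
(Structurally: 2 ring(s) + 6 π bond(s) = 8.)

8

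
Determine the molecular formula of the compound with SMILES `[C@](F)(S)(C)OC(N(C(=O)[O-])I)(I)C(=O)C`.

C6H7FI2NO4S-

Heavy atoms from the SMILES: 6 C, 1 F, 2 I, 1 N, 4 O, 1 S.
Implicit hydrogens by atom environment:
  4 × C: no H
  3 × O: no H
  2 × C: 3 H each → 6
  2 × I: no H
  1 × F: no H
  1 × N: no H
  1 × O (charge -1): no H
  1 × S: 1 H
  Total hydrogens = 7.
Net charge -1.
Molecular formula: C6H7FI2NO4S-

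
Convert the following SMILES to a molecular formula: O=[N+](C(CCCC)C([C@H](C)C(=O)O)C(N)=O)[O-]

Heavy atoms from the SMILES: 10 C, 2 N, 5 O.
Implicit hydrogens by atom environment:
  3 × C: 2 H each → 6
  3 × C: 1 H each → 3
  3 × O: no H
  2 × C: 3 H each → 6
  2 × C: no H
  1 × N: 2 H
  1 × N (charge +1): no H
  1 × O: 1 H
  1 × O (charge -1): no H
  Total hydrogens = 18.
Molecular formula: C10H18N2O5

C10H18N2O5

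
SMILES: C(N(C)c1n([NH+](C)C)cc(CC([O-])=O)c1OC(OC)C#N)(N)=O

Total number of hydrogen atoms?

Hydrogens are implicit in SMILES; fill each atom to its normal valence:
  4 × C: 3 H each → 12
  4 × O: no H
  3 × C (aromatic): no H
  3 × C: no H
  2 × N: no H
  1 × C: 2 H
  1 × C (aromatic): 1 H
  1 × C: 1 H
  1 × N: 2 H
  1 × N (charge +1): 1 H
  1 × N (aromatic): no H
  1 × O (charge -1): no H
  Total hydrogens = 19.

19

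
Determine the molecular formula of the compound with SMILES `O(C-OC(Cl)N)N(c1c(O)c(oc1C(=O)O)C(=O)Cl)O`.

Heavy atoms from the SMILES: 8 C, 2 Cl, 2 N, 8 O.
Implicit hydrogens by atom environment:
  4 × C (aromatic): no H
  4 × O: no H
  3 × O: 1 H each → 3
  2 × C: no H
  2 × Cl: no H
  1 × C: 2 H
  1 × C: 1 H
  1 × N: 2 H
  1 × N: no H
  1 × O (aromatic): no H
  Total hydrogens = 8.
Molecular formula: C8H8Cl2N2O8

C8H8Cl2N2O8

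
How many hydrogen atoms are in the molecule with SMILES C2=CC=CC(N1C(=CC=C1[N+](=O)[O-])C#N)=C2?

7

Hydrogens are implicit in SMILES; fill each atom to its normal valence:
  7 × C (aromatic): 1 H each → 7
  3 × C (aromatic): no H
  1 × C: no H
  1 × N (aromatic): no H
  1 × N (charge +1): no H
  1 × N: no H
  1 × O: no H
  1 × O (charge -1): no H
  Total hydrogens = 7.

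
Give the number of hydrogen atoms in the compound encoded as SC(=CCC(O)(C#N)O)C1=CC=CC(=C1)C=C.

13

Hydrogens are implicit in SMILES; fill each atom to its normal valence:
  4 × C (aromatic): 1 H each → 4
  3 × C: no H
  2 × C: 2 H each → 4
  2 × C: 1 H each → 2
  2 × C (aromatic): no H
  2 × O: 1 H each → 2
  1 × N: no H
  1 × S: 1 H
  Total hydrogens = 13.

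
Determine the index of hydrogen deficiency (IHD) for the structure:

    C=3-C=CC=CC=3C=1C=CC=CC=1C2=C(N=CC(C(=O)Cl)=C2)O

Molecular formula from the SMILES: C18H12ClNO2.
DoU = (2C + 2 + N − H − X)/2 = (2·18 + 2 + 1 − 12 − 1)/2 = 26/2 = 13.
(Structurally: 3 ring(s) + 10 π bond(s) = 13.)

13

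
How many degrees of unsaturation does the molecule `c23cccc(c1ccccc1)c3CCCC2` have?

9

Molecular formula from the SMILES: C16H16.
DoU = (2C + 2 + N − H − X)/2 = (2·16 + 2 + 0 − 16 − 0)/2 = 18/2 = 9.
(Structurally: 3 ring(s) + 6 π bond(s) = 9.)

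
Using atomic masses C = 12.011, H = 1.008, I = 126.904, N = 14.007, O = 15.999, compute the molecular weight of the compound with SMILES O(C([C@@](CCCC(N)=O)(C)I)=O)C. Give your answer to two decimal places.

299.11

Molecular formula: C8H14INO3.
M = 8×12.011 + 14×1.008 + 1×126.904 + 1×14.007 + 3×15.999 = 299.11 g/mol.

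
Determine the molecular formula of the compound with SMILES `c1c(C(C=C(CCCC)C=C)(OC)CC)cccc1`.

C18H26O

Heavy atoms from the SMILES: 18 C, 1 O.
Implicit hydrogens by atom environment:
  5 × C: 2 H each → 10
  5 × C (aromatic): 1 H each → 5
  3 × C: 3 H each → 9
  2 × C: 1 H each → 2
  2 × C: no H
  1 × C (aromatic): no H
  1 × O: no H
  Total hydrogens = 26.
Molecular formula: C18H26O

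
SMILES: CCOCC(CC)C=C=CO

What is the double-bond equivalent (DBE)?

Molecular formula from the SMILES: C9H16O2.
DoU = (2C + 2 + N − H − X)/2 = (2·9 + 2 + 0 − 16 − 0)/2 = 4/2 = 2.
(Structurally: 0 ring(s) + 2 π bond(s) = 2.)

2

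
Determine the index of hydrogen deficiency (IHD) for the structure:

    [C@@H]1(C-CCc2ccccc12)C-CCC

Molecular formula from the SMILES: C14H20.
DoU = (2C + 2 + N − H − X)/2 = (2·14 + 2 + 0 − 20 − 0)/2 = 10/2 = 5.
(Structurally: 2 ring(s) + 3 π bond(s) = 5.)

5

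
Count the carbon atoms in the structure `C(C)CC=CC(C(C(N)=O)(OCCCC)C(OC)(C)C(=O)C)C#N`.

18

The symbol for carbon appears 18 times in the SMILES.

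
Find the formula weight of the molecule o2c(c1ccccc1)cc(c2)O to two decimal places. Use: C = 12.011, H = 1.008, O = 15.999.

Molecular formula: C10H8O2.
M = 10×12.011 + 8×1.008 + 2×15.999 = 160.17 g/mol.

160.17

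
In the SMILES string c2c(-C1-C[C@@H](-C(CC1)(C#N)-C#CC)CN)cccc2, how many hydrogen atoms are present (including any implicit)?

20

Hydrogens are implicit in SMILES; fill each atom to its normal valence:
  5 × C (aromatic): 1 H each → 5
  4 × C: 2 H each → 8
  4 × C: no H
  2 × C: 1 H each → 2
  1 × C: 3 H
  1 × C (aromatic): no H
  1 × N: 2 H
  1 × N: no H
  Total hydrogens = 20.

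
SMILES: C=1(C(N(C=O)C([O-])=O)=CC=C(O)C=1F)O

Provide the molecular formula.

Heavy atoms from the SMILES: 8 C, 1 F, 1 N, 5 O.
Implicit hydrogens by atom environment:
  4 × C (aromatic): no H
  2 × C (aromatic): 1 H each → 2
  2 × O: 1 H each → 2
  2 × O: no H
  1 × C: 1 H
  1 × C: no H
  1 × F: no H
  1 × N: no H
  1 × O (charge -1): no H
  Total hydrogens = 5.
Net charge -1.
Molecular formula: C8H5FNO5-

C8H5FNO5-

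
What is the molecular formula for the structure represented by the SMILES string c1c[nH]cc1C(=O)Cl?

C5H4ClNO

Heavy atoms from the SMILES: 5 C, 1 Cl, 1 N, 1 O.
Implicit hydrogens by atom environment:
  3 × C (aromatic): 1 H each → 3
  1 × C (aromatic): no H
  1 × C: no H
  1 × Cl: no H
  1 × N (aromatic): 1 H
  1 × O: no H
  Total hydrogens = 4.
Molecular formula: C5H4ClNO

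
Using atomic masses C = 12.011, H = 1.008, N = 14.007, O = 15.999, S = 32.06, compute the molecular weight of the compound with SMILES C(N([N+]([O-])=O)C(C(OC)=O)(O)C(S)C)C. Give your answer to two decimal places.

Molecular formula: C7H14N2O5S.
M = 7×12.011 + 14×1.008 + 2×14.007 + 5×15.999 + 1×32.06 = 238.26 g/mol.

238.26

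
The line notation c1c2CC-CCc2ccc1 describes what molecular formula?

C10H12

Heavy atoms from the SMILES: 10 C.
Implicit hydrogens by atom environment:
  4 × C: 2 H each → 8
  4 × C (aromatic): 1 H each → 4
  2 × C (aromatic): no H
  Total hydrogens = 12.
Molecular formula: C10H12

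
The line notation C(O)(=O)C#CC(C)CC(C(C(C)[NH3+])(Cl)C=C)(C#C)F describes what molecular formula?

Heavy atoms from the SMILES: 14 C, 1 Cl, 1 F, 1 N, 2 O.
Implicit hydrogens by atom environment:
  6 × C: no H
  4 × C: 1 H each → 4
  2 × C: 3 H each → 6
  2 × C: 2 H each → 4
  1 × Cl: no H
  1 × F: no H
  1 × N (charge +1): 3 H
  1 × O: 1 H
  1 × O: no H
  Total hydrogens = 18.
Net charge +1.
Molecular formula: C14H18ClFNO2+

C14H18ClFNO2+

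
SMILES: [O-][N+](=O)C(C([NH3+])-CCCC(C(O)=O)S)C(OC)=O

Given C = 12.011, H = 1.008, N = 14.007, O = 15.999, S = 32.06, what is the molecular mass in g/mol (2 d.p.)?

Molecular formula: C9H17N2O6S+.
M = 9×12.011 + 17×1.008 + 2×14.007 + 6×15.999 + 1×32.06 = 281.30 g/mol.

281.30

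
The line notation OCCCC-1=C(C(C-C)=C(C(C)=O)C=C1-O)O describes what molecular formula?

C13H18O4

Heavy atoms from the SMILES: 13 C, 4 O.
Implicit hydrogens by atom environment:
  5 × C (aromatic): no H
  4 × C: 2 H each → 8
  3 × O: 1 H each → 3
  2 × C: 3 H each → 6
  1 × C (aromatic): 1 H
  1 × C: no H
  1 × O: no H
  Total hydrogens = 18.
Molecular formula: C13H18O4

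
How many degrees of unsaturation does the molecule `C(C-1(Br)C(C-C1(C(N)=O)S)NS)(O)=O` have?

3

Molecular formula from the SMILES: C6H9BrN2O3S2.
DoU = (2C + 2 + N − H − X)/2 = (2·6 + 2 + 2 − 9 − 1)/2 = 6/2 = 3.
(Structurally: 1 ring(s) + 2 π bond(s) = 3.)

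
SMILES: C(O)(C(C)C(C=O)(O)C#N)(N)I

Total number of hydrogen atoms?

9

Hydrogens are implicit in SMILES; fill each atom to its normal valence:
  3 × C: no H
  2 × C: 1 H each → 2
  2 × O: 1 H each → 2
  1 × C: 3 H
  1 × I: no H
  1 × N: 2 H
  1 × N: no H
  1 × O: no H
  Total hydrogens = 9.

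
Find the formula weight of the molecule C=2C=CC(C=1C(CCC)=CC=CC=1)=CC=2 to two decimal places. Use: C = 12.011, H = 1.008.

196.29

Molecular formula: C15H16.
M = 15×12.011 + 16×1.008 = 196.29 g/mol.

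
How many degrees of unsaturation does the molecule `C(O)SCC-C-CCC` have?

0

Molecular formula from the SMILES: C7H16OS.
DoU = (2C + 2 + N − H − X)/2 = (2·7 + 2 + 0 − 16 − 0)/2 = 0/2 = 0.
(Structurally: 0 ring(s) + 0 π bond(s) = 0.)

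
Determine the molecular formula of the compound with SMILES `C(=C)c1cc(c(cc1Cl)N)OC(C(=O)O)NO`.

C10H11ClN2O4

Heavy atoms from the SMILES: 10 C, 1 Cl, 2 N, 4 O.
Implicit hydrogens by atom environment:
  4 × C (aromatic): no H
  2 × C (aromatic): 1 H each → 2
  2 × C: 1 H each → 2
  2 × O: 1 H each → 2
  2 × O: no H
  1 × C: 2 H
  1 × C: no H
  1 × Cl: no H
  1 × N: 2 H
  1 × N: 1 H
  Total hydrogens = 11.
Molecular formula: C10H11ClN2O4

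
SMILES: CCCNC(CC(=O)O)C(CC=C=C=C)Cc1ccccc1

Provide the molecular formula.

C19H25NO2

Heavy atoms from the SMILES: 19 C, 1 N, 2 O.
Implicit hydrogens by atom environment:
  6 × C: 2 H each → 12
  5 × C (aromatic): 1 H each → 5
  3 × C: 1 H each → 3
  3 × C: no H
  1 × C: 3 H
  1 × C (aromatic): no H
  1 × N: 1 H
  1 × O: 1 H
  1 × O: no H
  Total hydrogens = 25.
Molecular formula: C19H25NO2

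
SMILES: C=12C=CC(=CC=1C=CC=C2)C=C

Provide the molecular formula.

Heavy atoms from the SMILES: 12 C.
Implicit hydrogens by atom environment:
  7 × C (aromatic): 1 H each → 7
  3 × C (aromatic): no H
  1 × C: 2 H
  1 × C: 1 H
  Total hydrogens = 10.
Molecular formula: C12H10

C12H10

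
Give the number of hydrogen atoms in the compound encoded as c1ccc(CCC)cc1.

12

Hydrogens are implicit in SMILES; fill each atom to its normal valence:
  5 × C (aromatic): 1 H each → 5
  2 × C: 2 H each → 4
  1 × C: 3 H
  1 × C (aromatic): no H
  Total hydrogens = 12.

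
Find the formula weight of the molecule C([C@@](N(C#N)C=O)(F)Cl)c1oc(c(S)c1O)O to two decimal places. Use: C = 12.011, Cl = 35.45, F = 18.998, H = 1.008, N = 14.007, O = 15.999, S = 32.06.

280.65

Molecular formula: C8H6ClFN2O4S.
M = 8×12.011 + 1×35.45 + 1×18.998 + 6×1.008 + 2×14.007 + 4×15.999 + 1×32.06 = 280.65 g/mol.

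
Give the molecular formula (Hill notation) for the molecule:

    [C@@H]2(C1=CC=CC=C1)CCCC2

C11H14

Heavy atoms from the SMILES: 11 C.
Implicit hydrogens by atom environment:
  5 × C (aromatic): 1 H each → 5
  4 × C: 2 H each → 8
  1 × C: 1 H
  1 × C (aromatic): no H
  Total hydrogens = 14.
Molecular formula: C11H14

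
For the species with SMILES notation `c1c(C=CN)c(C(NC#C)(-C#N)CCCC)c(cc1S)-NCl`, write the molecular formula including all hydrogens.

Heavy atoms from the SMILES: 16 C, 1 Cl, 4 N, 1 S.
Implicit hydrogens by atom environment:
  4 × C (aromatic): no H
  3 × C: 2 H each → 6
  3 × C: 1 H each → 3
  3 × C: no H
  2 × C (aromatic): 1 H each → 2
  2 × N: 1 H each → 2
  1 × C: 3 H
  1 × Cl: no H
  1 × N: 2 H
  1 × N: no H
  1 × S: 1 H
  Total hydrogens = 19.
Molecular formula: C16H19ClN4S

C16H19ClN4S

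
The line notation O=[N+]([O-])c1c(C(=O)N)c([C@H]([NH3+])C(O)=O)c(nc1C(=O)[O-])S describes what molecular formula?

C9H8N4O7S

Heavy atoms from the SMILES: 9 C, 4 N, 7 O, 1 S.
Implicit hydrogens by atom environment:
  5 × C (aromatic): no H
  4 × O: no H
  3 × C: no H
  2 × O (charge -1): no H
  1 × C: 1 H
  1 × N (charge +1): 3 H
  1 × N: 2 H
  1 × N (aromatic): no H
  1 × N (charge +1): no H
  1 × O: 1 H
  1 × S: 1 H
  Total hydrogens = 8.
Molecular formula: C9H8N4O7S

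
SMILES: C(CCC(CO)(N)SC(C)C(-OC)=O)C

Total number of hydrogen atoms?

Hydrogens are implicit in SMILES; fill each atom to its normal valence:
  4 × C: 2 H each → 8
  3 × C: 3 H each → 9
  2 × C: no H
  2 × O: no H
  1 × C: 1 H
  1 × N: 2 H
  1 × O: 1 H
  1 × S: no H
  Total hydrogens = 21.

21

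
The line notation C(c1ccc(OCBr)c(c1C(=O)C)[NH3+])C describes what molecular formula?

C11H15BrNO2+

Heavy atoms from the SMILES: 1 Br, 11 C, 1 N, 2 O.
Implicit hydrogens by atom environment:
  4 × C (aromatic): no H
  2 × C: 3 H each → 6
  2 × C: 2 H each → 4
  2 × C (aromatic): 1 H each → 2
  2 × O: no H
  1 × Br: no H
  1 × C: no H
  1 × N (charge +1): 3 H
  Total hydrogens = 15.
Net charge +1.
Molecular formula: C11H15BrNO2+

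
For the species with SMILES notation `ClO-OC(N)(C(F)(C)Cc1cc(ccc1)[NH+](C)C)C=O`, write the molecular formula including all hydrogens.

Heavy atoms from the SMILES: 13 C, 1 Cl, 1 F, 2 N, 3 O.
Implicit hydrogens by atom environment:
  4 × C (aromatic): 1 H each → 4
  3 × C: 3 H each → 9
  3 × O: no H
  2 × C: no H
  2 × C (aromatic): no H
  1 × C: 2 H
  1 × C: 1 H
  1 × Cl: no H
  1 × F: no H
  1 × N: 2 H
  1 × N (charge +1): 1 H
  Total hydrogens = 19.
Net charge +1.
Molecular formula: C13H19ClFN2O3+

C13H19ClFN2O3+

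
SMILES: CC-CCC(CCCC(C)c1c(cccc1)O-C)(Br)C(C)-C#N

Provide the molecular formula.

Heavy atoms from the SMILES: 1 Br, 20 C, 1 N, 1 O.
Implicit hydrogens by atom environment:
  6 × C: 2 H each → 12
  4 × C: 3 H each → 12
  4 × C (aromatic): 1 H each → 4
  2 × C: 1 H each → 2
  2 × C: no H
  2 × C (aromatic): no H
  1 × Br: no H
  1 × N: no H
  1 × O: no H
  Total hydrogens = 30.
Molecular formula: C20H30BrNO

C20H30BrNO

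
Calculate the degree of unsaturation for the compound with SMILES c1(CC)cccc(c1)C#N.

6

Molecular formula from the SMILES: C9H9N.
DoU = (2C + 2 + N − H − X)/2 = (2·9 + 2 + 1 − 9 − 0)/2 = 12/2 = 6.
(Structurally: 1 ring(s) + 5 π bond(s) = 6.)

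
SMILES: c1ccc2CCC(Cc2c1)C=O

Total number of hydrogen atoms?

12

Hydrogens are implicit in SMILES; fill each atom to its normal valence:
  4 × C (aromatic): 1 H each → 4
  3 × C: 2 H each → 6
  2 × C: 1 H each → 2
  2 × C (aromatic): no H
  1 × O: no H
  Total hydrogens = 12.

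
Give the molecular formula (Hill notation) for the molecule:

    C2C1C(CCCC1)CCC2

Heavy atoms from the SMILES: 10 C.
Implicit hydrogens by atom environment:
  8 × C: 2 H each → 16
  2 × C: 1 H each → 2
  Total hydrogens = 18.
Molecular formula: C10H18

C10H18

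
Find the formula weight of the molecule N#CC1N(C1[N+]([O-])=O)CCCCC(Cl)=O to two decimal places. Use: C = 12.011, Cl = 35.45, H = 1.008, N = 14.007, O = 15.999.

231.64

Molecular formula: C8H10ClN3O3.
M = 8×12.011 + 1×35.45 + 10×1.008 + 3×14.007 + 3×15.999 = 231.64 g/mol.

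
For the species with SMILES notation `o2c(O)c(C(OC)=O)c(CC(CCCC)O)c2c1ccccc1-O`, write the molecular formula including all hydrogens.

Heavy atoms from the SMILES: 18 C, 6 O.
Implicit hydrogens by atom environment:
  6 × C (aromatic): no H
  4 × C: 2 H each → 8
  4 × C (aromatic): 1 H each → 4
  3 × O: 1 H each → 3
  2 × C: 3 H each → 6
  2 × O: no H
  1 × C: 1 H
  1 × C: no H
  1 × O (aromatic): no H
  Total hydrogens = 22.
Molecular formula: C18H22O6

C18H22O6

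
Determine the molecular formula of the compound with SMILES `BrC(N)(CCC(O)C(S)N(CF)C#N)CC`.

Heavy atoms from the SMILES: 1 Br, 9 C, 1 F, 3 N, 1 O, 1 S.
Implicit hydrogens by atom environment:
  4 × C: 2 H each → 8
  2 × C: 1 H each → 2
  2 × C: no H
  2 × N: no H
  1 × Br: no H
  1 × C: 3 H
  1 × F: no H
  1 × N: 2 H
  1 × O: 1 H
  1 × S: 1 H
  Total hydrogens = 17.
Molecular formula: C9H17BrFN3OS

C9H17BrFN3OS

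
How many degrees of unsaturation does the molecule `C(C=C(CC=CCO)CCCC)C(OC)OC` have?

Molecular formula from the SMILES: C14H26O3.
DoU = (2C + 2 + N − H − X)/2 = (2·14 + 2 + 0 − 26 − 0)/2 = 4/2 = 2.
(Structurally: 0 ring(s) + 2 π bond(s) = 2.)

2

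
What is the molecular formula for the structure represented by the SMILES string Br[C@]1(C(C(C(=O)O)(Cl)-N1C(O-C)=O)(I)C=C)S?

Heavy atoms from the SMILES: 1 Br, 8 C, 1 Cl, 1 I, 1 N, 4 O, 1 S.
Implicit hydrogens by atom environment:
  5 × C: no H
  3 × O: no H
  1 × Br: no H
  1 × C: 3 H
  1 × C: 2 H
  1 × C: 1 H
  1 × Cl: no H
  1 × I: no H
  1 × N: no H
  1 × O: 1 H
  1 × S: 1 H
  Total hydrogens = 8.
Molecular formula: C8H8BrClINO4S

C8H8BrClINO4S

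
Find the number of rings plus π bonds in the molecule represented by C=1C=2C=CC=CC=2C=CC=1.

Molecular formula from the SMILES: C10H8.
DoU = (2C + 2 + N − H − X)/2 = (2·10 + 2 + 0 − 8 − 0)/2 = 14/2 = 7.
(Structurally: 2 ring(s) + 5 π bond(s) = 7.)

7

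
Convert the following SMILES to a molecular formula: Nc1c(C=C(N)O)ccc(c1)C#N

C9H9N3O

Heavy atoms from the SMILES: 9 C, 3 N, 1 O.
Implicit hydrogens by atom environment:
  3 × C (aromatic): 1 H each → 3
  3 × C (aromatic): no H
  2 × C: no H
  2 × N: 2 H each → 4
  1 × C: 1 H
  1 × N: no H
  1 × O: 1 H
  Total hydrogens = 9.
Molecular formula: C9H9N3O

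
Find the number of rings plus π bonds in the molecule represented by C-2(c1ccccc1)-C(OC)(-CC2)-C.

Molecular formula from the SMILES: C12H16O.
DoU = (2C + 2 + N − H − X)/2 = (2·12 + 2 + 0 − 16 − 0)/2 = 10/2 = 5.
(Structurally: 2 ring(s) + 3 π bond(s) = 5.)

5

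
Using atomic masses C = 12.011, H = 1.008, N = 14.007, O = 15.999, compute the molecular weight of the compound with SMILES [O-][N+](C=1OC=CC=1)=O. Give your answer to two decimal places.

113.07

Molecular formula: C4H3NO3.
M = 4×12.011 + 3×1.008 + 1×14.007 + 3×15.999 = 113.07 g/mol.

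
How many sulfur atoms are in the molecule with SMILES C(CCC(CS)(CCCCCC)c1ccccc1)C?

The symbol for sulfur appears 1 time in the SMILES.

1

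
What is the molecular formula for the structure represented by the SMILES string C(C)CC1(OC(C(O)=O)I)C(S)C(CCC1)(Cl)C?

C12H20ClIO3S

Heavy atoms from the SMILES: 12 C, 1 Cl, 1 I, 3 O, 1 S.
Implicit hydrogens by atom environment:
  5 × C: 2 H each → 10
  3 × C: no H
  2 × C: 3 H each → 6
  2 × C: 1 H each → 2
  2 × O: no H
  1 × Cl: no H
  1 × I: no H
  1 × O: 1 H
  1 × S: 1 H
  Total hydrogens = 20.
Molecular formula: C12H20ClIO3S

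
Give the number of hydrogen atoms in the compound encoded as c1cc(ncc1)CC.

Hydrogens are implicit in SMILES; fill each atom to its normal valence:
  4 × C (aromatic): 1 H each → 4
  1 × C: 3 H
  1 × C: 2 H
  1 × C (aromatic): no H
  1 × N (aromatic): no H
  Total hydrogens = 9.

9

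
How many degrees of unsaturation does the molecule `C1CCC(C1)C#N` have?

3

Molecular formula from the SMILES: C6H9N.
DoU = (2C + 2 + N − H − X)/2 = (2·6 + 2 + 1 − 9 − 0)/2 = 6/2 = 3.
(Structurally: 1 ring(s) + 2 π bond(s) = 3.)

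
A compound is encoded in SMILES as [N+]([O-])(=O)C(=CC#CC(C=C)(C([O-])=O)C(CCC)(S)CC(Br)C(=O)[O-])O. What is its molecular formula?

Heavy atoms from the SMILES: 1 Br, 15 C, 1 N, 7 O, 1 S.
Implicit hydrogens by atom environment:
  7 × C: no H
  4 × C: 2 H each → 8
  3 × C: 1 H each → 3
  3 × O: no H
  3 × O (charge -1): no H
  1 × Br: no H
  1 × C: 3 H
  1 × N (charge +1): no H
  1 × O: 1 H
  1 × S: 1 H
  Total hydrogens = 16.
Net charge -2.
Molecular formula: [C15H16BrNO7S]2-

[C15H16BrNO7S]2-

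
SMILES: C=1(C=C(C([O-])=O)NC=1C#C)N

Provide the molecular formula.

Heavy atoms from the SMILES: 7 C, 2 N, 2 O.
Implicit hydrogens by atom environment:
  3 × C (aromatic): no H
  2 × C: no H
  1 × C (aromatic): 1 H
  1 × C: 1 H
  1 × N: 2 H
  1 × N (aromatic): 1 H
  1 × O: no H
  1 × O (charge -1): no H
  Total hydrogens = 5.
Net charge -1.
Molecular formula: C7H5N2O2-

C7H5N2O2-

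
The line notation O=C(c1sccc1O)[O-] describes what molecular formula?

C5H3O3S-

Heavy atoms from the SMILES: 5 C, 3 O, 1 S.
Implicit hydrogens by atom environment:
  2 × C (aromatic): 1 H each → 2
  2 × C (aromatic): no H
  1 × C: no H
  1 × O: 1 H
  1 × O: no H
  1 × O (charge -1): no H
  1 × S (aromatic): no H
  Total hydrogens = 3.
Net charge -1.
Molecular formula: C5H3O3S-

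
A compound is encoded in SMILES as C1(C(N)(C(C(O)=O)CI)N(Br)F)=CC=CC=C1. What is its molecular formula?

Heavy atoms from the SMILES: 1 Br, 10 C, 1 F, 1 I, 2 N, 2 O.
Implicit hydrogens by atom environment:
  5 × C (aromatic): 1 H each → 5
  2 × C: no H
  1 × Br: no H
  1 × C: 2 H
  1 × C: 1 H
  1 × C (aromatic): no H
  1 × F: no H
  1 × I: no H
  1 × N: 2 H
  1 × N: no H
  1 × O: 1 H
  1 × O: no H
  Total hydrogens = 11.
Molecular formula: C10H11BrFIN2O2

C10H11BrFIN2O2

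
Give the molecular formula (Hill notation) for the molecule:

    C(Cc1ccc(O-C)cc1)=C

C10H12O

Heavy atoms from the SMILES: 10 C, 1 O.
Implicit hydrogens by atom environment:
  4 × C (aromatic): 1 H each → 4
  2 × C: 2 H each → 4
  2 × C (aromatic): no H
  1 × C: 3 H
  1 × C: 1 H
  1 × O: no H
  Total hydrogens = 12.
Molecular formula: C10H12O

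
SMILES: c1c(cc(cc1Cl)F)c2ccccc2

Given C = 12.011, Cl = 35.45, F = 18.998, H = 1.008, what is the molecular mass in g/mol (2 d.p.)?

206.64

Molecular formula: C12H8ClF.
M = 12×12.011 + 1×35.45 + 1×18.998 + 8×1.008 = 206.64 g/mol.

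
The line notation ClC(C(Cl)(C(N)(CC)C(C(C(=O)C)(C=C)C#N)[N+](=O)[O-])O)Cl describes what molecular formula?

C12H16Cl3N3O4

Heavy atoms from the SMILES: 12 C, 3 Cl, 3 N, 4 O.
Implicit hydrogens by atom environment:
  5 × C: no H
  3 × C: 1 H each → 3
  3 × Cl: no H
  2 × C: 3 H each → 6
  2 × C: 2 H each → 4
  2 × O: no H
  1 × N: 2 H
  1 × N: no H
  1 × N (charge +1): no H
  1 × O: 1 H
  1 × O (charge -1): no H
  Total hydrogens = 16.
Molecular formula: C12H16Cl3N3O4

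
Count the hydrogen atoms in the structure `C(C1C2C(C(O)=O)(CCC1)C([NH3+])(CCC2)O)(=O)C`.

Hydrogens are implicit in SMILES; fill each atom to its normal valence:
  6 × C: 2 H each → 12
  4 × C: no H
  2 × C: 1 H each → 2
  2 × O: 1 H each → 2
  2 × O: no H
  1 × C: 3 H
  1 × N (charge +1): 3 H
  Total hydrogens = 22.

22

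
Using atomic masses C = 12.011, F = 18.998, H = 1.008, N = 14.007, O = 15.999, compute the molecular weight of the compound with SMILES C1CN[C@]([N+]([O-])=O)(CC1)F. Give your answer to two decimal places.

Molecular formula: C5H9FN2O2.
M = 5×12.011 + 1×18.998 + 9×1.008 + 2×14.007 + 2×15.999 = 148.14 g/mol.

148.14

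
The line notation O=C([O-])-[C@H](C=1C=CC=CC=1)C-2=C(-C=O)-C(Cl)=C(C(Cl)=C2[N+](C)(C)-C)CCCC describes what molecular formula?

C22H25Cl2NO3

Heavy atoms from the SMILES: 22 C, 2 Cl, 1 N, 3 O.
Implicit hydrogens by atom environment:
  7 × C (aromatic): no H
  5 × C (aromatic): 1 H each → 5
  4 × C: 3 H each → 12
  3 × C: 2 H each → 6
  2 × C: 1 H each → 2
  2 × Cl: no H
  2 × O: no H
  1 × C: no H
  1 × N (charge +1): no H
  1 × O (charge -1): no H
  Total hydrogens = 25.
Molecular formula: C22H25Cl2NO3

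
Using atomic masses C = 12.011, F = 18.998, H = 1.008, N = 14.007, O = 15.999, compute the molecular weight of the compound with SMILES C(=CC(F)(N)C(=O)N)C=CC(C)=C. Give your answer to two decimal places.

184.21

Molecular formula: C9H13FN2O.
M = 9×12.011 + 1×18.998 + 13×1.008 + 2×14.007 + 1×15.999 = 184.21 g/mol.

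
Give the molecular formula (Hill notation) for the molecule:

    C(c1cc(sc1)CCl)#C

C7H5ClS

Heavy atoms from the SMILES: 7 C, 1 Cl, 1 S.
Implicit hydrogens by atom environment:
  2 × C (aromatic): 1 H each → 2
  2 × C (aromatic): no H
  1 × C: 2 H
  1 × C: 1 H
  1 × C: no H
  1 × Cl: no H
  1 × S (aromatic): no H
  Total hydrogens = 5.
Molecular formula: C7H5ClS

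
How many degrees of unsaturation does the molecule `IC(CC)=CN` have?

1

Molecular formula from the SMILES: C4H8IN.
DoU = (2C + 2 + N − H − X)/2 = (2·4 + 2 + 1 − 8 − 1)/2 = 2/2 = 1.
(Structurally: 0 ring(s) + 1 π bond(s) = 1.)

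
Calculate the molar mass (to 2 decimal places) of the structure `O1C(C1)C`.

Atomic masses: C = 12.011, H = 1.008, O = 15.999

Molecular formula: C3H6O.
M = 3×12.011 + 6×1.008 + 1×15.999 = 58.08 g/mol.

58.08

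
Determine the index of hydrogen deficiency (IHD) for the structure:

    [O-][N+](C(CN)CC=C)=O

2

Molecular formula from the SMILES: C5H10N2O2.
DoU = (2C + 2 + N − H − X)/2 = (2·5 + 2 + 2 − 10 − 0)/2 = 4/2 = 2.
(Structurally: 0 ring(s) + 2 π bond(s) = 2.)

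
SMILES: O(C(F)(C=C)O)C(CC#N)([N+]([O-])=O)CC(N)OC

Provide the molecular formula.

Heavy atoms from the SMILES: 9 C, 1 F, 3 N, 5 O.
Implicit hydrogens by atom environment:
  3 × C: 2 H each → 6
  3 × C: no H
  3 × O: no H
  2 × C: 1 H each → 2
  1 × C: 3 H
  1 × F: no H
  1 × N: 2 H
  1 × N (charge +1): no H
  1 × N: no H
  1 × O: 1 H
  1 × O (charge -1): no H
  Total hydrogens = 14.
Molecular formula: C9H14FN3O5

C9H14FN3O5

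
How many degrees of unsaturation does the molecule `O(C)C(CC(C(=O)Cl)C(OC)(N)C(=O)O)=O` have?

Molecular formula from the SMILES: C8H12ClNO6.
DoU = (2C + 2 + N − H − X)/2 = (2·8 + 2 + 1 − 12 − 1)/2 = 6/2 = 3.
(Structurally: 0 ring(s) + 3 π bond(s) = 3.)

3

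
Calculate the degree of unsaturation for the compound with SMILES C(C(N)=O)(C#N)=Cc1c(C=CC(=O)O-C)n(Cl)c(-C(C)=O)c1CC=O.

11

Molecular formula from the SMILES: C16H14ClN3O5.
DoU = (2C + 2 + N − H − X)/2 = (2·16 + 2 + 3 − 14 − 1)/2 = 22/2 = 11.
(Structurally: 1 ring(s) + 10 π bond(s) = 11.)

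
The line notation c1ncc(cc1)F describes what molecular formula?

C5H4FN

Heavy atoms from the SMILES: 5 C, 1 F, 1 N.
Implicit hydrogens by atom environment:
  4 × C (aromatic): 1 H each → 4
  1 × C (aromatic): no H
  1 × F: no H
  1 × N (aromatic): no H
  Total hydrogens = 4.
Molecular formula: C5H4FN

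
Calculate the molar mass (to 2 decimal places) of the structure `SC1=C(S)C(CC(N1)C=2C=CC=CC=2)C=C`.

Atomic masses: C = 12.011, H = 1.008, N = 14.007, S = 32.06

249.39

Molecular formula: C13H15NS2.
M = 13×12.011 + 15×1.008 + 1×14.007 + 2×32.06 = 249.39 g/mol.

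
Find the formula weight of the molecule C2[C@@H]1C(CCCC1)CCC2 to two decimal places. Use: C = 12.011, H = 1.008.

Molecular formula: C10H18.
M = 10×12.011 + 18×1.008 = 138.25 g/mol.

138.25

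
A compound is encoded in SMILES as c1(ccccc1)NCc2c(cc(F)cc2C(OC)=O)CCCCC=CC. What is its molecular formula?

Heavy atoms from the SMILES: 22 C, 1 F, 1 N, 2 O.
Implicit hydrogens by atom environment:
  7 × C (aromatic): 1 H each → 7
  5 × C: 2 H each → 10
  5 × C (aromatic): no H
  2 × C: 3 H each → 6
  2 × C: 1 H each → 2
  2 × O: no H
  1 × C: no H
  1 × F: no H
  1 × N: 1 H
  Total hydrogens = 26.
Molecular formula: C22H26FNO2

C22H26FNO2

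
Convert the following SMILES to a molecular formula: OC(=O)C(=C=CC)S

C5H6O2S

Heavy atoms from the SMILES: 5 C, 2 O, 1 S.
Implicit hydrogens by atom environment:
  3 × C: no H
  1 × C: 3 H
  1 × C: 1 H
  1 × O: 1 H
  1 × O: no H
  1 × S: 1 H
  Total hydrogens = 6.
Molecular formula: C5H6O2S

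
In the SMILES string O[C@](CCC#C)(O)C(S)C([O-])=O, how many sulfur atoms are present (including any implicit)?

1

The symbol for sulfur appears 1 time in the SMILES.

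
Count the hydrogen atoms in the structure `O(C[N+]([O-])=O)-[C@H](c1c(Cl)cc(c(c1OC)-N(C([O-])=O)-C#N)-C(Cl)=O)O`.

8

Hydrogens are implicit in SMILES; fill each atom to its normal valence:
  5 × C (aromatic): no H
  5 × O: no H
  3 × C: no H
  2 × Cl: no H
  2 × N: no H
  2 × O (charge -1): no H
  1 × C: 3 H
  1 × C: 2 H
  1 × C (aromatic): 1 H
  1 × C: 1 H
  1 × N (charge +1): no H
  1 × O: 1 H
  Total hydrogens = 8.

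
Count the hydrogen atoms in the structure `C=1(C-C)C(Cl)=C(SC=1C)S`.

9

Hydrogens are implicit in SMILES; fill each atom to its normal valence:
  4 × C (aromatic): no H
  2 × C: 3 H each → 6
  1 × C: 2 H
  1 × Cl: no H
  1 × S: 1 H
  1 × S (aromatic): no H
  Total hydrogens = 9.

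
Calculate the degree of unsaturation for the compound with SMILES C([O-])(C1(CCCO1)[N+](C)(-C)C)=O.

Molecular formula from the SMILES: C8H15NO3.
DoU = (2C + 2 + N − H − X)/2 = (2·8 + 2 + 1 − 15 − 0)/2 = 4/2 = 2.
(Structurally: 1 ring(s) + 1 π bond(s) = 2.)

2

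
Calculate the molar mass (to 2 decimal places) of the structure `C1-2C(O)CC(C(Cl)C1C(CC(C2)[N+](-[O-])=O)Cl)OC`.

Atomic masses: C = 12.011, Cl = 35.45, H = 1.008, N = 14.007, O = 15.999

Molecular formula: C11H17Cl2NO4.
M = 11×12.011 + 2×35.45 + 17×1.008 + 1×14.007 + 4×15.999 = 298.16 g/mol.

298.16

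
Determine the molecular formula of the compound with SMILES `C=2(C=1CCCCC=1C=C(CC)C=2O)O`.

Heavy atoms from the SMILES: 12 C, 2 O.
Implicit hydrogens by atom environment:
  5 × C: 2 H each → 10
  5 × C (aromatic): no H
  2 × O: 1 H each → 2
  1 × C: 3 H
  1 × C (aromatic): 1 H
  Total hydrogens = 16.
Molecular formula: C12H16O2

C12H16O2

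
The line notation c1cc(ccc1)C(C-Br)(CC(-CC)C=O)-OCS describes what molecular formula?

C14H19BrO2S

Heavy atoms from the SMILES: 1 Br, 14 C, 2 O, 1 S.
Implicit hydrogens by atom environment:
  5 × C (aromatic): 1 H each → 5
  4 × C: 2 H each → 8
  2 × C: 1 H each → 2
  2 × O: no H
  1 × Br: no H
  1 × C: 3 H
  1 × C: no H
  1 × C (aromatic): no H
  1 × S: 1 H
  Total hydrogens = 19.
Molecular formula: C14H19BrO2S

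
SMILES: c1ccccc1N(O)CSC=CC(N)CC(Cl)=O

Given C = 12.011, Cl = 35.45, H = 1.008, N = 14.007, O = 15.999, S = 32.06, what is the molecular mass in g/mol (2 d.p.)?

Molecular formula: C12H15ClN2O2S.
M = 12×12.011 + 1×35.45 + 15×1.008 + 2×14.007 + 2×15.999 + 1×32.06 = 286.77 g/mol.

286.77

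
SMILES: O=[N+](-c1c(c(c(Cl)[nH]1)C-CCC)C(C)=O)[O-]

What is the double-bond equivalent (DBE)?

Molecular formula from the SMILES: C10H13ClN2O3.
DoU = (2C + 2 + N − H − X)/2 = (2·10 + 2 + 2 − 13 − 1)/2 = 10/2 = 5.
(Structurally: 1 ring(s) + 4 π bond(s) = 5.)

5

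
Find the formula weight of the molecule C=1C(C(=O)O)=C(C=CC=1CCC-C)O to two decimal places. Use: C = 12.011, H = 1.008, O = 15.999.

194.23

Molecular formula: C11H14O3.
M = 11×12.011 + 14×1.008 + 3×15.999 = 194.23 g/mol.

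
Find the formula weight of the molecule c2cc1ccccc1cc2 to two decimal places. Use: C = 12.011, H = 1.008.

Molecular formula: C10H8.
M = 10×12.011 + 8×1.008 = 128.17 g/mol.

128.17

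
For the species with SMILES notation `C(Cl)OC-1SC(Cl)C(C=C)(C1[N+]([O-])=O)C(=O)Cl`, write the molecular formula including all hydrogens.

Heavy atoms from the SMILES: 8 C, 3 Cl, 1 N, 4 O, 1 S.
Implicit hydrogens by atom environment:
  4 × C: 1 H each → 4
  3 × Cl: no H
  3 × O: no H
  2 × C: 2 H each → 4
  2 × C: no H
  1 × N (charge +1): no H
  1 × O (charge -1): no H
  1 × S: no H
  Total hydrogens = 8.
Molecular formula: C8H8Cl3NO4S

C8H8Cl3NO4S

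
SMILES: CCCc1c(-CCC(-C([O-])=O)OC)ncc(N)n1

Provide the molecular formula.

C12H18N3O3-

Heavy atoms from the SMILES: 12 C, 3 N, 3 O.
Implicit hydrogens by atom environment:
  4 × C: 2 H each → 8
  3 × C (aromatic): no H
  2 × C: 3 H each → 6
  2 × N (aromatic): no H
  2 × O: no H
  1 × C (aromatic): 1 H
  1 × C: 1 H
  1 × C: no H
  1 × N: 2 H
  1 × O (charge -1): no H
  Total hydrogens = 18.
Net charge -1.
Molecular formula: C12H18N3O3-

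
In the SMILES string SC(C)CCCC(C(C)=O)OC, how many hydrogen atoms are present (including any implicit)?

Hydrogens are implicit in SMILES; fill each atom to its normal valence:
  3 × C: 3 H each → 9
  3 × C: 2 H each → 6
  2 × C: 1 H each → 2
  2 × O: no H
  1 × C: no H
  1 × S: 1 H
  Total hydrogens = 18.

18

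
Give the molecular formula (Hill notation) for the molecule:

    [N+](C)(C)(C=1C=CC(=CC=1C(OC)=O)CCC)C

C14H22NO2+

Heavy atoms from the SMILES: 14 C, 1 N, 2 O.
Implicit hydrogens by atom environment:
  5 × C: 3 H each → 15
  3 × C (aromatic): 1 H each → 3
  3 × C (aromatic): no H
  2 × C: 2 H each → 4
  2 × O: no H
  1 × C: no H
  1 × N (charge +1): no H
  Total hydrogens = 22.
Net charge +1.
Molecular formula: C14H22NO2+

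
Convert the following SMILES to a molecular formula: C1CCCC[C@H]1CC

C8H16

Heavy atoms from the SMILES: 8 C.
Implicit hydrogens by atom environment:
  6 × C: 2 H each → 12
  1 × C: 3 H
  1 × C: 1 H
  Total hydrogens = 16.
Molecular formula: C8H16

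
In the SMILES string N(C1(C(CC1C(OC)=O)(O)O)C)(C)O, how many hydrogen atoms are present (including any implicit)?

15

Hydrogens are implicit in SMILES; fill each atom to its normal valence:
  3 × C: 3 H each → 9
  3 × C: no H
  3 × O: 1 H each → 3
  2 × O: no H
  1 × C: 2 H
  1 × C: 1 H
  1 × N: no H
  Total hydrogens = 15.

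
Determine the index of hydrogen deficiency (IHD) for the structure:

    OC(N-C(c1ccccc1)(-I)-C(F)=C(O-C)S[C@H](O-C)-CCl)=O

Molecular formula from the SMILES: C14H16ClFINO4S.
DoU = (2C + 2 + N − H − X)/2 = (2·14 + 2 + 1 − 16 − 3)/2 = 12/2 = 6.
(Structurally: 1 ring(s) + 5 π bond(s) = 6.)

6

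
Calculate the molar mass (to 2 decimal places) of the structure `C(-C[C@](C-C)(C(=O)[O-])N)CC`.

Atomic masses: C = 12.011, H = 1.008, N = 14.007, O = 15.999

Molecular formula: C8H16NO2-.
M = 8×12.011 + 16×1.008 + 1×14.007 + 2×15.999 = 158.22 g/mol.

158.22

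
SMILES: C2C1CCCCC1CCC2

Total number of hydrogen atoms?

18

Hydrogens are implicit in SMILES; fill each atom to its normal valence:
  8 × C: 2 H each → 16
  2 × C: 1 H each → 2
  Total hydrogens = 18.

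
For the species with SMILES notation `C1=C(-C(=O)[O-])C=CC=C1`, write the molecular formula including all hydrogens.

Heavy atoms from the SMILES: 7 C, 2 O.
Implicit hydrogens by atom environment:
  5 × C (aromatic): 1 H each → 5
  1 × C (aromatic): no H
  1 × C: no H
  1 × O: no H
  1 × O (charge -1): no H
  Total hydrogens = 5.
Net charge -1.
Molecular formula: C7H5O2-

C7H5O2-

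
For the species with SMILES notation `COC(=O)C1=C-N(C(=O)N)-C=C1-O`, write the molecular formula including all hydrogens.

Heavy atoms from the SMILES: 7 C, 2 N, 4 O.
Implicit hydrogens by atom environment:
  3 × O: no H
  2 × C (aromatic): 1 H each → 2
  2 × C (aromatic): no H
  2 × C: no H
  1 × C: 3 H
  1 × N: 2 H
  1 × N (aromatic): no H
  1 × O: 1 H
  Total hydrogens = 8.
Molecular formula: C7H8N2O4

C7H8N2O4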